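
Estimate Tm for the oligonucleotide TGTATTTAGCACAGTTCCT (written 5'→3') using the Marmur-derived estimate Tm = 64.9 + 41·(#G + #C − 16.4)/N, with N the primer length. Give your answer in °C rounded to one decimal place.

44.6°C

Base counts: A=4, T=8, G=3, C=4; G+C = 7, N = 19.
Tm = 64.9 + 41·(7 − 16.4)/19 = 64.9 + -385.40/19 = 44.6°C.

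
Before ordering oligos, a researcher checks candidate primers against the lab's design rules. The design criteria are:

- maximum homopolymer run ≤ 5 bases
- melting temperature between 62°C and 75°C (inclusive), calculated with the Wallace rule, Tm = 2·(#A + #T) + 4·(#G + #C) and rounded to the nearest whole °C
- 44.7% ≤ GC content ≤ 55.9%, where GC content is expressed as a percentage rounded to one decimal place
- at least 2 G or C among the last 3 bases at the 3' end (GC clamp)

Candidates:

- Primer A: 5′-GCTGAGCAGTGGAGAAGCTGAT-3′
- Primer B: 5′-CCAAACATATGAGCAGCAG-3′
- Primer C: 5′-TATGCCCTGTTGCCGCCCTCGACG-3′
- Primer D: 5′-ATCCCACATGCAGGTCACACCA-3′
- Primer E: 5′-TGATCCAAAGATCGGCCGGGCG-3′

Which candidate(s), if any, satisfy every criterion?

Primer D only.

Primer A (22 nt, A=6 T=4 G=9 C=3): longest run = 2 ✓; Tm = 2·10 + 4·12 = 68°C ✓; GC 12/22 = 54.5% ✓; 3' end GAT has 1 G/C, need ≥2 ✗ — fails.
Primer B (19 nt, A=8 T=2 G=4 C=5): longest run = 3 ✓; Tm = 2·10 + 4·9 = 56°C, outside 62–75°C ✗; GC 9/19 = 47.4% ✓; 3' end CAG has 2 G/C ✓ — fails.
Primer C (24 nt, A=2 T=6 G=6 C=10): longest run = 3 ✓; Tm = 2·8 + 4·16 = 80°C, outside 62–75°C ✗; GC 16/24 = 66.7%, outside 44.7–55.9% ✗; 3' end ACG has 2 G/C ✓ — fails.
Primer D (22 nt, A=7 T=3 G=3 C=9): longest run = 3 ✓; Tm = 2·10 + 4·12 = 68°C ✓; GC 12/22 = 54.5% ✓; 3' end CCA has 2 G/C ✓ — passes.
Primer E (22 nt, A=5 T=3 G=8 C=6): longest run = 3 ✓; Tm = 2·8 + 4·14 = 72°C ✓; GC 14/22 = 63.6%, outside 44.7–55.9% ✗; 3' end GCG has 3 G/C ✓ — fails.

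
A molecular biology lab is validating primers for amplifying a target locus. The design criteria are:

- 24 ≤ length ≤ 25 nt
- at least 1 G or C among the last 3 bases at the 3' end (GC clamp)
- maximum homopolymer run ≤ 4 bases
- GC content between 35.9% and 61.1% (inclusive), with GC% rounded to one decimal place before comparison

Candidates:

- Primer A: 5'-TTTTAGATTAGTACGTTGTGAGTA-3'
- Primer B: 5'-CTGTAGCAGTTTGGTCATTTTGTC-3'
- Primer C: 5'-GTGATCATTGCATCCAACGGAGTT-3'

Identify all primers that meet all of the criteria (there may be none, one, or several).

Primer A (24 nt, A=6 T=11 G=6 C=1): length 24 ✓; 3' end GTA has 1 G/C ✓; longest run = 4 ✓; GC 7/24 = 29.2%, outside 35.9–61.1% ✗ — fails.
Primer B (24 nt, A=3 T=11 G=6 C=4): length 24 ✓; 3' end GTC has 2 G/C ✓; longest run = 4 ✓; GC 10/24 = 41.7% ✓ — passes.
Primer C (24 nt, A=6 T=7 G=6 C=5): length 24 ✓; 3' end GTT has 1 G/C ✓; longest run = 2 ✓; GC 11/24 = 45.8% ✓ — passes.

Primer B and Primer C.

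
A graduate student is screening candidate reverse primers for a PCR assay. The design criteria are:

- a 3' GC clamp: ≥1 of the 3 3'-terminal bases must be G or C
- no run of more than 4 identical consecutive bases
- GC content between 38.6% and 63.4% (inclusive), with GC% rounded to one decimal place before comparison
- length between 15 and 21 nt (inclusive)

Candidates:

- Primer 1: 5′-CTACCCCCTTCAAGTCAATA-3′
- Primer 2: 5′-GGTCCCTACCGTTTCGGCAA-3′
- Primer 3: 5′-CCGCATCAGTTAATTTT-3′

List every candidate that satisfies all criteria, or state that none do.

Primer 2 only.

Primer 1 (20 nt, A=6 T=5 G=1 C=8): 3' end ATA has 0 G/C, need ≥1 ✗; longest run = 5, exceeds 4 ✗; GC 9/20 = 45.0% ✓; length 20 ✓ — fails.
Primer 2 (20 nt, A=3 T=5 G=5 C=7): 3' end CAA has 1 G/C ✓; longest run = 3 ✓; GC 12/20 = 60.0% ✓; length 20 ✓ — passes.
Primer 3 (17 nt, A=4 T=7 G=2 C=4): 3' end TTT has 0 G/C, need ≥1 ✗; longest run = 4 ✓; GC 6/17 = 35.3%, outside 38.6–63.4% ✗; length 17 ✓ — fails.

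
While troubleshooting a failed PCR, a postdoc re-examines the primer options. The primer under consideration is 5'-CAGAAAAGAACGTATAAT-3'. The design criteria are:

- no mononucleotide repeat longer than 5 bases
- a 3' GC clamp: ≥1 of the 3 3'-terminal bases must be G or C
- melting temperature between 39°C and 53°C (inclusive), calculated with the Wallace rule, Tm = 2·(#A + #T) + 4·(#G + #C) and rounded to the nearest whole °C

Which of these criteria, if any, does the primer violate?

Fails: GC clamp.

Base counts: A=10, T=3, G=3, C=2 (length 18).
homopolymer run: longest run = 4 ✓
GC clamp: 3' end AAT has 0 G/C, need ≥1 ✗
Tm: Tm = 2·13 + 4·5 = 46°C ✓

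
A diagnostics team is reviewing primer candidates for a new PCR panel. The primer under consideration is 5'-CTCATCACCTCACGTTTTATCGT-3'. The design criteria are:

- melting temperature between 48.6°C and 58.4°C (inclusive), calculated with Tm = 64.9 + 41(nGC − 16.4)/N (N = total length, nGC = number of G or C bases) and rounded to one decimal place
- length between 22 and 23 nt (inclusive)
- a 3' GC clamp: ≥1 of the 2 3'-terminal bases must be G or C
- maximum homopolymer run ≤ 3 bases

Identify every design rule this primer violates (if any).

Base counts: A=4, T=9, G=2, C=8 (length 23).
Tm: Tm = 64.9 + 41·(10 − 16.4)/23 = 53.5°C ✓
length: length 23 ✓
GC clamp: 3' end GT has 1 G/C ✓
homopolymer run: longest run = 4, exceeds 3 ✗

Fails: homopolymer run.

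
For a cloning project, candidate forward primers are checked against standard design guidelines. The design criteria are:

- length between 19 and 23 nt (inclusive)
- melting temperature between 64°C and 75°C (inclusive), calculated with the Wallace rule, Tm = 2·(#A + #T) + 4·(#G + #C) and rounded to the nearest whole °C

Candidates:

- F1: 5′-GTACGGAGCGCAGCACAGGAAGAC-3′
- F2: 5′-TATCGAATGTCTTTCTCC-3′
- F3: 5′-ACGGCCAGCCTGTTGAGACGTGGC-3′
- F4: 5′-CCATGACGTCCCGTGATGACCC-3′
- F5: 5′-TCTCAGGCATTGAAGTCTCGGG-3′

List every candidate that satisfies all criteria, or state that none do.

F4 and F5.

F1 (24 nt, A=8 T=1 G=9 C=6): length 24, outside 19–23 ✗; Tm = 2·9 + 4·15 = 78°C, outside 64–75°C ✗ — fails.
F2 (18 nt, A=3 T=8 G=2 C=5): length 18, outside 19–23 ✗; Tm = 2·11 + 4·7 = 50°C, outside 64–75°C ✗ — fails.
F3 (24 nt, A=4 T=4 G=9 C=7): length 24, outside 19–23 ✗; Tm = 2·8 + 4·16 = 80°C, outside 64–75°C ✗ — fails.
F4 (22 nt, A=4 T=4 G=5 C=9): length 22 ✓; Tm = 2·8 + 4·14 = 72°C ✓ — passes.
F5 (22 nt, A=4 T=6 G=7 C=5): length 22 ✓; Tm = 2·10 + 4·12 = 68°C ✓ — passes.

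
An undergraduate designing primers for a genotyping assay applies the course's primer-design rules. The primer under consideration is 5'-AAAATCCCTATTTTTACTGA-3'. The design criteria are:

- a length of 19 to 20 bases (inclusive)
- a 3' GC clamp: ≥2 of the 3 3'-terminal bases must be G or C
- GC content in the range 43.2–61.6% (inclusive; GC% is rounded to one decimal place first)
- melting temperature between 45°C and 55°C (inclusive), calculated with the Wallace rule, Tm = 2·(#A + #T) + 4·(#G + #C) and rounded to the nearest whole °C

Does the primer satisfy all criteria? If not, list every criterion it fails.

Fails: GC clamp, GC content.

Base counts: A=7, T=8, G=1, C=4 (length 20).
length: length 20 ✓
GC clamp: 3' end TGA has 1 G/C, need ≥2 ✗
GC content: GC 5/20 = 25.0%, outside 43.2–61.6% ✗
Tm: Tm = 2·15 + 4·5 = 50°C ✓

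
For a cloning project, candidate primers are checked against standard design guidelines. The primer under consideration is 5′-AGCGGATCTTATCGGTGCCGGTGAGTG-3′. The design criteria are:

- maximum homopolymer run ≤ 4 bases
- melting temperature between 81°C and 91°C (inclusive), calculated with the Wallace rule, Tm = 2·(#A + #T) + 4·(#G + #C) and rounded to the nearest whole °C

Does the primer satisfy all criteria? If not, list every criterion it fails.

Meets all criteria.

Base counts: A=4, T=7, G=11, C=5 (length 27).
homopolymer run: longest run = 2 ✓
Tm: Tm = 2·11 + 4·16 = 86°C ✓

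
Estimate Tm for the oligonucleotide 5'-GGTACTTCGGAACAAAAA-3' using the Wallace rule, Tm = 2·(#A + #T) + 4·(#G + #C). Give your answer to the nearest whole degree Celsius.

50°C

Base counts: A=8, T=3, G=4, C=3 (length 18).
Tm = 2·(8+3) + 4·(4+3) = 2·11 + 4·7 = 22 + 28 = 50°C.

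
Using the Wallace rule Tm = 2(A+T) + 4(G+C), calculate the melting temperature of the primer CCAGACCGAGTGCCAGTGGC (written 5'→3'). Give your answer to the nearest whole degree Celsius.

68°C

Base counts: A=4, T=2, G=7, C=7 (length 20).
Tm = 2·(4+2) + 4·(7+7) = 2·6 + 4·14 = 12 + 56 = 68°C.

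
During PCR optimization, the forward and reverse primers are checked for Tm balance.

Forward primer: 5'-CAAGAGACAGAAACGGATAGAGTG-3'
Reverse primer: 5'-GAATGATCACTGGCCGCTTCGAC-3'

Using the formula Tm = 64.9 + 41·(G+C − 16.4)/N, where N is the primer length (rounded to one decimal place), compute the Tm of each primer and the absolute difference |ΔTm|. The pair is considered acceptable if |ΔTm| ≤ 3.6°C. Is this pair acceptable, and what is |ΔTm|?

|ΔTm| = 3.1°C; the pair is acceptable.

Forward: G+C = 11, N = 24 → Tm = 64.9 + 41·(11 − 16.4)/24 = 55.7°C.
Reverse: G+C = 13, N = 23 → Tm = 64.9 + 41·(13 − 16.4)/23 = 58.8°C.
|ΔTm| = |55.7 − 58.8| = 3.1°C, ≤ 3.6°C.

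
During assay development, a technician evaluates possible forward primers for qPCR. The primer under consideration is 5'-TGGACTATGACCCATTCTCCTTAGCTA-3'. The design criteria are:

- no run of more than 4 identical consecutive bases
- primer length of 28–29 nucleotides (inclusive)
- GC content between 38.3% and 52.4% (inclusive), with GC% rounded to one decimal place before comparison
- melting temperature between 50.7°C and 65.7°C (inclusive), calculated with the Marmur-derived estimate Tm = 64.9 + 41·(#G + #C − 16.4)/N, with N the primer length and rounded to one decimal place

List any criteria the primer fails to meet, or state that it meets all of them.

Base counts: A=6, T=9, G=4, C=8 (length 27).
homopolymer run: longest run = 3 ✓
length: length 27, outside 28–29 ✗
GC content: GC 12/27 = 44.4% ✓
Tm: Tm = 64.9 + 41·(12 − 16.4)/27 = 58.2°C ✓

Fails: length.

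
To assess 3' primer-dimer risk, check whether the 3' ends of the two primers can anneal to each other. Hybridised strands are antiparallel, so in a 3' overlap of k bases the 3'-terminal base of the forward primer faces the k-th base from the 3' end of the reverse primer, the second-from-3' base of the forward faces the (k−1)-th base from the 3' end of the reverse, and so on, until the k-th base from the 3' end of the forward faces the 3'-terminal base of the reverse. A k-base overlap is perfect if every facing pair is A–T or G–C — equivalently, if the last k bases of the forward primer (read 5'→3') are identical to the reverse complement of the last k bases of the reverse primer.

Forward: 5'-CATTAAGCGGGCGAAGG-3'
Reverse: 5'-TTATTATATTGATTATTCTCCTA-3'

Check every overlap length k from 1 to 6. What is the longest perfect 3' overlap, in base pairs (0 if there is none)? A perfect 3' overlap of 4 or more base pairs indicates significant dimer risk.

Last 6 bases (5'→3') — forward …CGAAGG, reverse …CTCCTA.
Reverse complement of the reverse primer's last 6 bases: TAGGAG; its first k bases are the reverse complement of the reverse primer's last k bases, so a perfect k-base overlap needs the forward primer's last k bases to equal them.
Comparing (forward last k vs required): k=1: G vs T ✗; k=2: GG vs TA ✗; k=3: AGG vs TAG ✗; k=4: AAGG vs TAGG ✗; k=5: GAAGG vs TAGGA ✗; k=6: CGAAGG vs TAGGAG ✗.
No overlap length from 1 to 6 is perfect, so the longest perfect 3' overlap is 0.

Longest perfect overlap: 0 complementary base pairs; below the dimer-risk threshold (threshold 4).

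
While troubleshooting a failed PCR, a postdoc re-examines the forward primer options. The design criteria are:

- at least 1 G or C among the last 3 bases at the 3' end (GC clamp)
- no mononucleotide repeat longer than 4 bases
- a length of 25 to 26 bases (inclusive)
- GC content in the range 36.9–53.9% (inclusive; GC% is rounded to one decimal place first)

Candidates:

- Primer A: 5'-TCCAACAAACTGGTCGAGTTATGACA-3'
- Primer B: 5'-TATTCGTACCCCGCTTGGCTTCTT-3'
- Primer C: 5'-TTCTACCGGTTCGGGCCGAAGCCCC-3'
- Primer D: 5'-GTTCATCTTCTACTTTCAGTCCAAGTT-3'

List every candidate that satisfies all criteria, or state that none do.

Primer A only.

Primer A (26 nt, A=9 T=6 G=5 C=6): 3' end ACA has 1 G/C ✓; longest run = 3 ✓; length 26 ✓; GC 11/26 = 42.3% ✓ — passes.
Primer B (24 nt, A=2 T=10 G=4 C=8): 3' end CTT has 1 G/C ✓; longest run = 4 ✓; length 24, outside 25–26 ✗; GC 12/24 = 50.0% ✓ — fails.
Primer C (25 nt, A=3 T=5 G=7 C=10): 3' end CCC has 3 G/C ✓; longest run = 4 ✓; length 25 ✓; GC 17/25 = 68.0%, outside 36.9–53.9% ✗ — fails.
Primer D (27 nt, A=5 T=12 G=3 C=7): 3' end GTT has 1 G/C ✓; longest run = 3 ✓; length 27, outside 25–26 ✗; GC 10/27 = 37.0% ✓ — fails.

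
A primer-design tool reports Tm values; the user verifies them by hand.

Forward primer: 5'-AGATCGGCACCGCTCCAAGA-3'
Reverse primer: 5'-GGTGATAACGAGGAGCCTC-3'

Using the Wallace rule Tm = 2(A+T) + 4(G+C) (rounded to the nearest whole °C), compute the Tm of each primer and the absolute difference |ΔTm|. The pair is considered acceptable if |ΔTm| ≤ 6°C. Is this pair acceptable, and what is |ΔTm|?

Forward: A=6 T=2 G=5 C=7 → Tm = 2·8 + 4·12 = 64°C.
Reverse: A=5 T=3 G=7 C=4 → Tm = 2·8 + 4·11 = 60°C.
|ΔTm| = |64 − 60| = 4°C, ≤ 6°C.

|ΔTm| = 4°C; the pair is acceptable.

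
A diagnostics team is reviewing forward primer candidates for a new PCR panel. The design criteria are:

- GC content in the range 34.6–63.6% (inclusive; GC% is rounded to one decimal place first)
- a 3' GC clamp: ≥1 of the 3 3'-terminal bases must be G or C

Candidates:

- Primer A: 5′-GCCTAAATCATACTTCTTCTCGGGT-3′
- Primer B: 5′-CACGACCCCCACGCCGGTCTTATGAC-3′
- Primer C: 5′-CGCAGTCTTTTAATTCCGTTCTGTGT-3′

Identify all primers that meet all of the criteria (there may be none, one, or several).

Primer A and Primer C.

Primer A (25 nt, A=5 T=9 G=4 C=7): GC 11/25 = 44.0% ✓; 3' end GGT has 2 G/C ✓ — passes.
Primer B (26 nt, A=5 T=4 G=5 C=12): GC 17/26 = 65.4%, outside 34.6–63.6% ✗; 3' end GAC has 2 G/C ✓ — fails.
Primer C (26 nt, A=3 T=12 G=5 C=6): GC 11/26 = 42.3% ✓; 3' end TGT has 1 G/C ✓ — passes.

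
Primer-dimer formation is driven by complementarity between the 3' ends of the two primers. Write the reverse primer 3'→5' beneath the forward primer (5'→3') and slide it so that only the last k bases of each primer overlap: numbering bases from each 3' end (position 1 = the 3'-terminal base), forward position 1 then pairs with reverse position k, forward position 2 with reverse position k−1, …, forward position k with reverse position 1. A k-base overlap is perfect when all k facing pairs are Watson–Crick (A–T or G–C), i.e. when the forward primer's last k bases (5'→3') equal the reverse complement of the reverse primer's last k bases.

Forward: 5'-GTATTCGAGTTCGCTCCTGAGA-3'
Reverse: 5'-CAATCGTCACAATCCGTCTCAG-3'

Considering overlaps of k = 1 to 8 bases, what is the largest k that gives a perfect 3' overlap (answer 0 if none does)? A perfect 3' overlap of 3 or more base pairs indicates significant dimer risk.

Longest perfect overlap: 6 complementary base pairs; significant dimer risk (threshold 3).

Last 8 bases (5'→3') — forward …TCCTGAGA, reverse …CGTCTCAG.
Reverse complement of the reverse primer's last 8 bases: CTGAGACG; its first k bases are the reverse complement of the reverse primer's last k bases, so a perfect k-base overlap needs the forward primer's last k bases to equal them.
Comparing (forward last k vs required): k=1: A vs C ✗; k=2: GA vs CT ✗; k=3: AGA vs CTG ✗; k=4: GAGA vs CTGA ✗; k=5: TGAGA vs CTGAG ✗; k=6: CTGAGA vs CTGAGA ✓; k=7: CCTGAGA vs CTGAGAC ✗; k=8: TCCTGAGA vs CTGAGACG ✗.
Only k = 6 is perfect, so the longest perfect 3' overlap is 6.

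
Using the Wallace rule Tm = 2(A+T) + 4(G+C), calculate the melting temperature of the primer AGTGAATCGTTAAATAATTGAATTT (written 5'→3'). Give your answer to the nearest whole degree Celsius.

Base counts: A=10, T=10, G=4, C=1 (length 25).
Tm = 2·(10+10) + 4·(4+1) = 2·20 + 4·5 = 40 + 20 = 60°C.

60°C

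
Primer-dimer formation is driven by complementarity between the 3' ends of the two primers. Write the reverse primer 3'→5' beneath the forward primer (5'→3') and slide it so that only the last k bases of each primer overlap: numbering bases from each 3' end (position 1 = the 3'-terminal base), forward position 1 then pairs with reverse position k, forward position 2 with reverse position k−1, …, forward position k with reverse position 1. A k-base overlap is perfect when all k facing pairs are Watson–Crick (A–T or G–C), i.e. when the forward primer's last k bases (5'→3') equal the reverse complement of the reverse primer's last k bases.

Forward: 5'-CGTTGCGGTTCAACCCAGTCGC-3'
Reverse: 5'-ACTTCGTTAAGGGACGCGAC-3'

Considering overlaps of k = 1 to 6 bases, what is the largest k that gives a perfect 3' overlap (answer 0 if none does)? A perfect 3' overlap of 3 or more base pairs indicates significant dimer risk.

Last 6 bases (5'→3') — forward …AGTCGC, reverse …CGCGAC.
Reverse complement of the reverse primer's last 6 bases: GTCGCG; its first k bases are the reverse complement of the reverse primer's last k bases, so a perfect k-base overlap needs the forward primer's last k bases to equal them.
Comparing (forward last k vs required): k=1: C vs G ✗; k=2: GC vs GT ✗; k=3: CGC vs GTC ✗; k=4: TCGC vs GTCG ✗; k=5: GTCGC vs GTCGC ✓; k=6: AGTCGC vs GTCGCG ✗.
Only k = 5 is perfect, so the longest perfect 3' overlap is 5.

Longest perfect overlap: 5 complementary base pairs; significant dimer risk (threshold 3).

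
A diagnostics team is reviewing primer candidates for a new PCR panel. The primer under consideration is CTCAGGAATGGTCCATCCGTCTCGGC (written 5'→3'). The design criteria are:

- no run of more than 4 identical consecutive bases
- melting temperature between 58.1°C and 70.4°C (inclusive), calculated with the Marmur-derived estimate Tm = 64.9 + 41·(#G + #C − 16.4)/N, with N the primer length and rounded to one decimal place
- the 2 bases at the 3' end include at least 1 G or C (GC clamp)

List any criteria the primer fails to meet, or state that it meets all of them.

Meets all criteria.

Base counts: A=4, T=6, G=7, C=9 (length 26).
homopolymer run: longest run = 2 ✓
Tm: Tm = 64.9 + 41·(16 − 16.4)/26 = 64.3°C ✓
GC clamp: 3' end GC has 2 G/C ✓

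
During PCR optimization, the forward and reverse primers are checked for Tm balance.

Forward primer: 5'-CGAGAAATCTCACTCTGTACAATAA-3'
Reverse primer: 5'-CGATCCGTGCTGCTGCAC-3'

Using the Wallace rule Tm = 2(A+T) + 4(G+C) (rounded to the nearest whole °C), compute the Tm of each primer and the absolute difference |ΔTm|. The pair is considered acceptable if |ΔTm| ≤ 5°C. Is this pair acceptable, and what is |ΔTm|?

Forward: A=10 T=6 G=3 C=6 → Tm = 2·16 + 4·9 = 68°C.
Reverse: A=2 T=4 G=5 C=7 → Tm = 2·6 + 4·12 = 60°C.
|ΔTm| = |68 − 60| = 8°C, > 5°C.

|ΔTm| = 8°C; the pair is not acceptable.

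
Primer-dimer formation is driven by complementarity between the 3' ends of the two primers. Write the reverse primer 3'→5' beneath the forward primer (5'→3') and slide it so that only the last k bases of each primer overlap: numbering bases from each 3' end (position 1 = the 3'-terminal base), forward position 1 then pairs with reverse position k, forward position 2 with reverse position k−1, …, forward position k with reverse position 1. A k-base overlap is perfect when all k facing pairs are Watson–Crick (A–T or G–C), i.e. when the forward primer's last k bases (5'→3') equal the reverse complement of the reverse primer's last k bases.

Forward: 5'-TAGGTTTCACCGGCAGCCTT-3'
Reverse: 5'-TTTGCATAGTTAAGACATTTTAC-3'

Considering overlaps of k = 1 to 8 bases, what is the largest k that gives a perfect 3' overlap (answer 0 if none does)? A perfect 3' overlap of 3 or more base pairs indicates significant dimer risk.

Last 8 bases (5'→3') — forward …GCAGCCTT, reverse …CATTTTAC.
Reverse complement of the reverse primer's last 8 bases: GTAAAATG; its first k bases are the reverse complement of the reverse primer's last k bases, so a perfect k-base overlap needs the forward primer's last k bases to equal them.
Comparing (forward last k vs required): k=1: T vs G ✗; k=2: TT vs GT ✗; k=3: CTT vs GTA ✗; k=4: CCTT vs GTAA ✗; k=5: GCCTT vs GTAAA ✗; k=6: AGCCTT vs GTAAAA ✗; k=7: CAGCCTT vs GTAAAAT ✗; k=8: GCAGCCTT vs GTAAAATG ✗.
No overlap length from 1 to 8 is perfect, so the longest perfect 3' overlap is 0.

Longest perfect overlap: 0 complementary base pairs; below the dimer-risk threshold (threshold 3).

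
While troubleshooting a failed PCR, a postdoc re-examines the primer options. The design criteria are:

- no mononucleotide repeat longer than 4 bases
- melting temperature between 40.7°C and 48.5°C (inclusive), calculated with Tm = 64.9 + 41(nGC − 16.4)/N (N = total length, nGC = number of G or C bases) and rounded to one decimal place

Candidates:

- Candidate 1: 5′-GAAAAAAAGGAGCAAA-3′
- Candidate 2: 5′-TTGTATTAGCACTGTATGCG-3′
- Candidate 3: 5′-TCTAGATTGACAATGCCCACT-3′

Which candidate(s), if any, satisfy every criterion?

Candidate 1 (16 nt, A=11 T=0 G=4 C=1): longest run = 7, exceeds 4 ✗; Tm = 64.9 + 41·(5 − 16.4)/16 = 35.7°C, outside 40.7–48.5°C ✗ — fails.
Candidate 2 (20 nt, A=4 T=8 G=5 C=3): longest run = 2 ✓; Tm = 64.9 + 41·(8 − 16.4)/20 = 47.7°C ✓ — passes.
Candidate 3 (21 nt, A=6 T=6 G=3 C=6): longest run = 3 ✓; Tm = 64.9 + 41·(9 − 16.4)/21 = 50.5°C, outside 40.7–48.5°C ✗ — fails.

Candidate 2 only.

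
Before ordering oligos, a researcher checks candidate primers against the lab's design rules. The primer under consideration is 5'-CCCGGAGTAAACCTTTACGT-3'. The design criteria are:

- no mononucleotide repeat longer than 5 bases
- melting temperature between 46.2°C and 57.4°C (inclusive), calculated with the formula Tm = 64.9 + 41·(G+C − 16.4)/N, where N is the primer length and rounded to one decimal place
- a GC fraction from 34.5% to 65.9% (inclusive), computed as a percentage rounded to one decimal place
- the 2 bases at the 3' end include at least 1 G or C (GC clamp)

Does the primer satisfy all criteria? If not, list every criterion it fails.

Base counts: A=5, T=5, G=4, C=6 (length 20).
homopolymer run: longest run = 3 ✓
Tm: Tm = 64.9 + 41·(10 − 16.4)/20 = 51.8°C ✓
GC content: GC 10/20 = 50.0% ✓
GC clamp: 3' end GT has 1 G/C ✓

Meets all criteria.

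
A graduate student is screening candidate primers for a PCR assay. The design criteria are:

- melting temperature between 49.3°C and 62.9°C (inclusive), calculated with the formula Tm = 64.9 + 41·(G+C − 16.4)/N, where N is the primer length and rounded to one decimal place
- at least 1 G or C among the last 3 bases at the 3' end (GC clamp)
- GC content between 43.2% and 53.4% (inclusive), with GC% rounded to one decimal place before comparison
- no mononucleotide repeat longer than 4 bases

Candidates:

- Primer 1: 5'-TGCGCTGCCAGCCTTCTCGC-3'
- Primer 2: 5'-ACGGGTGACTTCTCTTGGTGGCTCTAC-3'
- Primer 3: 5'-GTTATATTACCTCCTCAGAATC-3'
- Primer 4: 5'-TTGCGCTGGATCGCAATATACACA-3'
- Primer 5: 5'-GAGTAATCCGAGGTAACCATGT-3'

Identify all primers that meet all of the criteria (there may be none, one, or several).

Primer 4 and Primer 5.

Primer 1 (20 nt, A=1 T=5 G=5 C=9): Tm = 64.9 + 41·(14 − 16.4)/20 = 60.0°C ✓; 3' end CGC has 3 G/C ✓; GC 14/20 = 70.0%, outside 43.2–53.4% ✗; longest run = 2 ✓ — fails.
Primer 2 (27 nt, A=3 T=9 G=8 C=7): Tm = 64.9 + 41·(15 − 16.4)/27 = 62.8°C ✓; 3' end TAC has 1 G/C ✓; GC 15/27 = 55.6%, outside 43.2–53.4% ✗; longest run = 3 ✓ — fails.
Primer 3 (22 nt, A=6 T=8 G=2 C=6): Tm = 64.9 + 41·(8 − 16.4)/22 = 49.2°C, outside 49.3–62.9°C ✗; 3' end ATC has 1 G/C ✓; GC 8/22 = 36.4%, outside 43.2–53.4% ✗; longest run = 2 ✓ — fails.
Primer 4 (24 nt, A=7 T=6 G=5 C=6): Tm = 64.9 + 41·(11 − 16.4)/24 = 55.7°C ✓; 3' end ACA has 1 G/C ✓; GC 11/24 = 45.8% ✓; longest run = 2 ✓ — passes.
Primer 5 (22 nt, A=7 T=5 G=6 C=4): Tm = 64.9 + 41·(10 − 16.4)/22 = 53.0°C ✓; 3' end TGT has 1 G/C ✓; GC 10/22 = 45.5% ✓; longest run = 2 ✓ — passes.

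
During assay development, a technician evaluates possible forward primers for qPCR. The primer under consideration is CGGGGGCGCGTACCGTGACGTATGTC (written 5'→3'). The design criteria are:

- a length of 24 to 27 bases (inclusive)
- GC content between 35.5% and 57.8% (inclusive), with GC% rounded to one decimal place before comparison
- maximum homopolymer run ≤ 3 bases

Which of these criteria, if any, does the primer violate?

Base counts: A=3, T=5, G=11, C=7 (length 26).
length: length 26 ✓
GC content: GC 18/26 = 69.2%, outside 35.5–57.8% ✗
homopolymer run: longest run = 5, exceeds 3 ✗

Fails: GC content, homopolymer run.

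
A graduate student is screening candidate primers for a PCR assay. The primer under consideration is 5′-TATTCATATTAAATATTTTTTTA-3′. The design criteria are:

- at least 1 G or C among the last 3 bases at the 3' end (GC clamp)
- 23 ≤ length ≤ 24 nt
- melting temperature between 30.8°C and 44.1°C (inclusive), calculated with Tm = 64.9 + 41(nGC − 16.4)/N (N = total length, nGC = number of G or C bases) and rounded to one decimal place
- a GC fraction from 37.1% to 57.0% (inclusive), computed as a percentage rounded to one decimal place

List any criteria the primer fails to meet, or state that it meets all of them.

Base counts: A=8, T=14, G=0, C=1 (length 23).
GC clamp: 3' end TTA has 0 G/C, need ≥1 ✗
length: length 23 ✓
Tm: Tm = 64.9 + 41·(1 − 16.4)/23 = 37.4°C ✓
GC content: GC 1/23 = 4.3%, outside 37.1–57.0% ✗

Fails: GC clamp, GC content.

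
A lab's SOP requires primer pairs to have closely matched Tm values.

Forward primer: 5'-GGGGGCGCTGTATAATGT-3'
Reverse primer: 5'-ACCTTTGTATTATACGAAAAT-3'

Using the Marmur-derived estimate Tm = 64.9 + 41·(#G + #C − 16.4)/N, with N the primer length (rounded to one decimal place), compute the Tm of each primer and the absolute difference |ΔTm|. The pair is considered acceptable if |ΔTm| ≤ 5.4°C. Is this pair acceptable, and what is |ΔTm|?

|ΔTm| = 7.7°C; the pair is not acceptable.

Forward: G+C = 10, N = 18 → Tm = 64.9 + 41·(10 − 16.4)/18 = 50.3°C.
Reverse: G+C = 5, N = 21 → Tm = 64.9 + 41·(5 − 16.4)/21 = 42.6°C.
|ΔTm| = |50.3 − 42.6| = 7.7°C, > 5.4°C.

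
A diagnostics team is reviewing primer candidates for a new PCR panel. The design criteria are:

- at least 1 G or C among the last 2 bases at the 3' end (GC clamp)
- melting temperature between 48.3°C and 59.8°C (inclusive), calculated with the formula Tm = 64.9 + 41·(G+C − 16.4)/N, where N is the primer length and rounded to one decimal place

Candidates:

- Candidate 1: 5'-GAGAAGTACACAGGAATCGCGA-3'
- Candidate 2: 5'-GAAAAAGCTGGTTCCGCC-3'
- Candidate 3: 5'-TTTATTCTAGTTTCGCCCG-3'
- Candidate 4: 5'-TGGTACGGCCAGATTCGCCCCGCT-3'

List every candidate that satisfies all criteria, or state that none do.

Candidate 1 and Candidate 2.

Candidate 1 (22 nt, A=9 T=2 G=7 C=4): 3' end GA has 1 G/C ✓; Tm = 64.9 + 41·(11 − 16.4)/22 = 54.8°C ✓ — passes.
Candidate 2 (18 nt, A=5 T=3 G=5 C=5): 3' end CC has 2 G/C ✓; Tm = 64.9 + 41·(10 − 16.4)/18 = 50.3°C ✓ — passes.
Candidate 3 (19 nt, A=2 T=9 G=3 C=5): 3' end CG has 2 G/C ✓; Tm = 64.9 + 41·(8 − 16.4)/19 = 46.8°C, outside 48.3–59.8°C ✗ — fails.
Candidate 4 (24 nt, A=3 T=5 G=7 C=9): 3' end CT has 1 G/C ✓; Tm = 64.9 + 41·(16 − 16.4)/24 = 64.2°C, outside 48.3–59.8°C ✗ — fails.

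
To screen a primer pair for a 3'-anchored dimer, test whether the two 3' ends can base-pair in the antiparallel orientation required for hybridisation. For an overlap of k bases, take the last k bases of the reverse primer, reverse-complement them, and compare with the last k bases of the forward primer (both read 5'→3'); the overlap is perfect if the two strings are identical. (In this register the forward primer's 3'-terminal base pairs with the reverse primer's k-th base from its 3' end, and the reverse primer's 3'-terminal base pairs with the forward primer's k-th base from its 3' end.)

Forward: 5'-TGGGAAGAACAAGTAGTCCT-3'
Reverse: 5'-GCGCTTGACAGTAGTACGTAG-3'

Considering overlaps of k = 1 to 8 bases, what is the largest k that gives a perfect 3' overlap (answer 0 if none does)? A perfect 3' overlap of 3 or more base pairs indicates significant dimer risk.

Last 8 bases (5'→3') — forward …GTAGTCCT, reverse …GTACGTAG.
Reverse complement of the reverse primer's last 8 bases: CTACGTAC; its first k bases are the reverse complement of the reverse primer's last k bases, so a perfect k-base overlap needs the forward primer's last k bases to equal them.
Comparing (forward last k vs required): k=1: T vs C ✗; k=2: CT vs CT ✓; k=3: CCT vs CTA ✗; k=4: TCCT vs CTAC ✗; k=5: GTCCT vs CTACG ✗; k=6: AGTCCT vs CTACGT ✗; k=7: TAGTCCT vs CTACGTA ✗; k=8: GTAGTCCT vs CTACGTAC ✗.
Only k = 2 is perfect, so the longest perfect 3' overlap is 2.

Longest perfect overlap: 2 complementary base pairs; below the dimer-risk threshold (threshold 3).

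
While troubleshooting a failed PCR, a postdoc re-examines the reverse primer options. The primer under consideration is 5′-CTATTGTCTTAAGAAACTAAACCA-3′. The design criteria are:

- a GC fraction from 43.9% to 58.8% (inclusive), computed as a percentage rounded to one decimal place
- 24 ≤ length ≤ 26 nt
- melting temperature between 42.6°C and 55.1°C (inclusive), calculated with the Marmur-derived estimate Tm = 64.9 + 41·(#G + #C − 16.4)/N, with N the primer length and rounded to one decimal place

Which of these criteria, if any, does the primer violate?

Base counts: A=10, T=7, G=2, C=5 (length 24).
GC content: GC 7/24 = 29.2%, outside 43.9–58.8% ✗
length: length 24 ✓
Tm: Tm = 64.9 + 41·(7 − 16.4)/24 = 48.8°C ✓

Fails: GC content.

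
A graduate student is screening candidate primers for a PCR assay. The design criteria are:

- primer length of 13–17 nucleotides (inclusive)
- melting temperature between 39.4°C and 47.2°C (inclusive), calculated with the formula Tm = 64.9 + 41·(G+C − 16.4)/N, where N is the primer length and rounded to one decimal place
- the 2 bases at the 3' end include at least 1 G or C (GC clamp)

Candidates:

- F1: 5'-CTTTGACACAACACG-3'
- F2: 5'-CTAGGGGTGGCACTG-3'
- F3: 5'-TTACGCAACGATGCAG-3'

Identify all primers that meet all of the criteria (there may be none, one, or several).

F3 only.

F1 (15 nt, A=5 T=3 G=2 C=5): length 15 ✓; Tm = 64.9 + 41·(7 − 16.4)/15 = 39.2°C, outside 39.4–47.2°C ✗; 3' end CG has 2 G/C ✓ — fails.
F2 (15 nt, A=2 T=3 G=7 C=3): length 15 ✓; Tm = 64.9 + 41·(10 − 16.4)/15 = 47.4°C, outside 39.4–47.2°C ✗; 3' end TG has 1 G/C ✓ — fails.
F3 (16 nt, A=5 T=3 G=4 C=4): length 16 ✓; Tm = 64.9 + 41·(8 − 16.4)/16 = 43.4°C ✓; 3' end AG has 1 G/C ✓ — passes.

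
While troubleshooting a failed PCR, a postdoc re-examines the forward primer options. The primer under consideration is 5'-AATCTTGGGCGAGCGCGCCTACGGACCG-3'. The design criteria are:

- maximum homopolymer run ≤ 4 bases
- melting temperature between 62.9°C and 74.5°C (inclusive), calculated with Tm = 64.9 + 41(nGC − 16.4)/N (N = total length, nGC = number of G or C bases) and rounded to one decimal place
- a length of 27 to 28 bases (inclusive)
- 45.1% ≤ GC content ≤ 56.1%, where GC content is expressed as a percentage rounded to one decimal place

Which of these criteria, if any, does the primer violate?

Fails: GC content.

Base counts: A=5, T=4, G=10, C=9 (length 28).
homopolymer run: longest run = 3 ✓
Tm: Tm = 64.9 + 41·(19 − 16.4)/28 = 68.7°C ✓
length: length 28 ✓
GC content: GC 19/28 = 67.9%, outside 45.1–56.1% ✗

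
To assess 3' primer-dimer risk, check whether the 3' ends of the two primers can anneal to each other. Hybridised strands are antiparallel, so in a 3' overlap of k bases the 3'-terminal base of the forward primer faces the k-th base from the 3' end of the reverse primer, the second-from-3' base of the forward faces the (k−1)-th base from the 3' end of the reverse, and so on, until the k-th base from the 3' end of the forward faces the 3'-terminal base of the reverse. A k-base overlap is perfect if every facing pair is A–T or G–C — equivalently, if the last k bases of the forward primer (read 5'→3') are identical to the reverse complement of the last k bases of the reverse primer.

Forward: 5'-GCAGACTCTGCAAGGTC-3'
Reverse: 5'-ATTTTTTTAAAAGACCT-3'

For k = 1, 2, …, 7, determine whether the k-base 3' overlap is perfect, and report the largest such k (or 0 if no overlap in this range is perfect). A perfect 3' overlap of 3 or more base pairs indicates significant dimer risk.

Last 7 bases (5'→3') — forward …CAAGGTC, reverse …AAGACCT.
Reverse complement of the reverse primer's last 7 bases: AGGTCTT; its first k bases are the reverse complement of the reverse primer's last k bases, so a perfect k-base overlap needs the forward primer's last k bases to equal them.
Comparing (forward last k vs required): k=1: C vs A ✗; k=2: TC vs AG ✗; k=3: GTC vs AGG ✗; k=4: GGTC vs AGGT ✗; k=5: AGGTC vs AGGTC ✓; k=6: AAGGTC vs AGGTCT ✗; k=7: CAAGGTC vs AGGTCTT ✗.
Only k = 5 is perfect, so the longest perfect 3' overlap is 5.

Longest perfect overlap: 5 complementary base pairs; significant dimer risk (threshold 3).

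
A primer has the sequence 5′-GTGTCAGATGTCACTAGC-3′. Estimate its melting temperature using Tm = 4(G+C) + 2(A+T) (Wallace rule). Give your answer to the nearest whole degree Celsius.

Base counts: A=4, T=5, G=5, C=4 (length 18).
Tm = 2·(4+5) + 4·(5+4) = 2·9 + 4·9 = 18 + 36 = 54°C.

54°C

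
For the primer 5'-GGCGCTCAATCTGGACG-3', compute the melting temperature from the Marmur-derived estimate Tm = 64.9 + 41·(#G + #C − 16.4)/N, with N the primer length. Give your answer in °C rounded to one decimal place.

51.9°C

Base counts: A=3, T=3, G=6, C=5; G+C = 11, N = 17.
Tm = 64.9 + 41·(11 − 16.4)/17 = 64.9 + -221.40/17 = 51.9°C.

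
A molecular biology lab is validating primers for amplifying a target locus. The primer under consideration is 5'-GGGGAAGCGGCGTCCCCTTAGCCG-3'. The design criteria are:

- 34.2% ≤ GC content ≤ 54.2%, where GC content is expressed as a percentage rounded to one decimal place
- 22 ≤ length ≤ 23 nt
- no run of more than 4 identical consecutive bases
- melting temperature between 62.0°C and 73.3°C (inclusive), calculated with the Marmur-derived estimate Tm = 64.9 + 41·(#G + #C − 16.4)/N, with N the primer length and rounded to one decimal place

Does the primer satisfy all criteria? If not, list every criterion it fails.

Fails: GC content, length.

Base counts: A=3, T=3, G=10, C=8 (length 24).
GC content: GC 18/24 = 75.0%, outside 34.2–54.2% ✗
length: length 24, outside 22–23 ✗
homopolymer run: longest run = 4 ✓
Tm: Tm = 64.9 + 41·(18 − 16.4)/24 = 67.6°C ✓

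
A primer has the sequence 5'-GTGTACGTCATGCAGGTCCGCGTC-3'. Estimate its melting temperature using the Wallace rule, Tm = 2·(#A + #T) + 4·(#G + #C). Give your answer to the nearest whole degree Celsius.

78°C

Base counts: A=3, T=6, G=8, C=7 (length 24).
Tm = 2·(3+6) + 4·(8+7) = 2·9 + 4·15 = 18 + 60 = 78°C.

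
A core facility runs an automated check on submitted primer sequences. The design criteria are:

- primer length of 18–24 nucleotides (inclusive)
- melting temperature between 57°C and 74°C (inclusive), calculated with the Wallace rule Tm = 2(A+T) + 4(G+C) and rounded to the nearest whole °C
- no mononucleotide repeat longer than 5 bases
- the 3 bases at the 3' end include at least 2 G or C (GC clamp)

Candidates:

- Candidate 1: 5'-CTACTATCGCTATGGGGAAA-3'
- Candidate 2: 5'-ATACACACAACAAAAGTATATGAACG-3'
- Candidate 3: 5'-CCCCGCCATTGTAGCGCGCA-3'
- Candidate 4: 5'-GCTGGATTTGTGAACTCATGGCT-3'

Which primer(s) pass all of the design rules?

Candidate 3 and Candidate 4.

Candidate 1 (20 nt, A=6 T=5 G=5 C=4): length 20 ✓; Tm = 2·11 + 4·9 = 58°C ✓; longest run = 4 ✓; 3' end AAA has 0 G/C, need ≥2 ✗ — fails.
Candidate 2 (26 nt, A=14 T=4 G=3 C=5): length 26, outside 18–24 ✗; Tm = 2·18 + 4·8 = 68°C ✓; longest run = 4 ✓; 3' end ACG has 2 G/C ✓ — fails.
Candidate 3 (20 nt, A=3 T=3 G=5 C=9): length 20 ✓; Tm = 2·6 + 4·14 = 68°C ✓; longest run = 4 ✓; 3' end GCA has 2 G/C ✓ — passes.
Candidate 4 (23 nt, A=4 T=8 G=7 C=4): length 23 ✓; Tm = 2·12 + 4·11 = 68°C ✓; longest run = 3 ✓; 3' end GCT has 2 G/C ✓ — passes.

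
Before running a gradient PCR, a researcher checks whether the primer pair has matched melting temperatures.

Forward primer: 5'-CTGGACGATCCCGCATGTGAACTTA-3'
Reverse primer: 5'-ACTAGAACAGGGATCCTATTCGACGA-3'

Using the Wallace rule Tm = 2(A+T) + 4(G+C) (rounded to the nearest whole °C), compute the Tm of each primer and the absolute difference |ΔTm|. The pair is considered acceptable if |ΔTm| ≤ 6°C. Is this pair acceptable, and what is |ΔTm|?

|ΔTm| = 0°C; the pair is acceptable.

Forward: A=6 T=6 G=6 C=7 → Tm = 2·12 + 4·13 = 76°C.
Reverse: A=9 T=5 G=6 C=6 → Tm = 2·14 + 4·12 = 76°C.
|ΔTm| = |76 − 76| = 0°C, ≤ 6°C.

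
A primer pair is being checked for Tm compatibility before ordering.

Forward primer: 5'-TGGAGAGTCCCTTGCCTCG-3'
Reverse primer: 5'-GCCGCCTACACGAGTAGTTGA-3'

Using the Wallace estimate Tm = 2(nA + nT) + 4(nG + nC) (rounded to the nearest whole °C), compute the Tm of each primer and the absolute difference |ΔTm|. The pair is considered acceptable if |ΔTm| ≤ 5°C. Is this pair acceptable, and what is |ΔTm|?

|ΔTm| = 4°C; the pair is acceptable.

Forward: A=2 T=5 G=6 C=6 → Tm = 2·7 + 4·12 = 62°C.
Reverse: A=5 T=4 G=6 C=6 → Tm = 2·9 + 4·12 = 66°C.
|ΔTm| = |62 − 66| = 4°C, ≤ 5°C.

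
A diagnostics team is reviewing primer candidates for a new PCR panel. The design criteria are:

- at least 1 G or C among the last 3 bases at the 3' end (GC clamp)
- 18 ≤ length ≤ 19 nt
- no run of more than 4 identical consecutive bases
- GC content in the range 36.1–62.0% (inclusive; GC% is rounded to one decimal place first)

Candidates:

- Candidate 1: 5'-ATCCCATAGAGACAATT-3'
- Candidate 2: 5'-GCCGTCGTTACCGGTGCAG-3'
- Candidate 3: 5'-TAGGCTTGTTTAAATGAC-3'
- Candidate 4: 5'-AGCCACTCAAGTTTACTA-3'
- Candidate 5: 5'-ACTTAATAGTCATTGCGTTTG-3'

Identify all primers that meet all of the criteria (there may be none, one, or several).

Candidate 4 only.

Candidate 1 (17 nt, A=7 T=4 G=2 C=4): 3' end ATT has 0 G/C, need ≥1 ✗; length 17, outside 18–19 ✗; longest run = 3 ✓; GC 6/17 = 35.3%, outside 36.1–62.0% ✗ — fails.
Candidate 2 (19 nt, A=2 T=4 G=7 C=6): 3' end CAG has 2 G/C ✓; length 19 ✓; longest run = 2 ✓; GC 13/19 = 68.4%, outside 36.1–62.0% ✗ — fails.
Candidate 3 (18 nt, A=5 T=7 G=4 C=2): 3' end GAC has 2 G/C ✓; length 18 ✓; longest run = 3 ✓; GC 6/18 = 33.3%, outside 36.1–62.0% ✗ — fails.
Candidate 4 (18 nt, A=6 T=5 G=2 C=5): 3' end CTA has 1 G/C ✓; length 18 ✓; longest run = 3 ✓; GC 7/18 = 38.9% ✓ — passes.
Candidate 5 (21 nt, A=5 T=9 G=4 C=3): 3' end TTG has 1 G/C ✓; length 21, outside 18–19 ✗; longest run = 3 ✓; GC 7/21 = 33.3%, outside 36.1–62.0% ✗ — fails.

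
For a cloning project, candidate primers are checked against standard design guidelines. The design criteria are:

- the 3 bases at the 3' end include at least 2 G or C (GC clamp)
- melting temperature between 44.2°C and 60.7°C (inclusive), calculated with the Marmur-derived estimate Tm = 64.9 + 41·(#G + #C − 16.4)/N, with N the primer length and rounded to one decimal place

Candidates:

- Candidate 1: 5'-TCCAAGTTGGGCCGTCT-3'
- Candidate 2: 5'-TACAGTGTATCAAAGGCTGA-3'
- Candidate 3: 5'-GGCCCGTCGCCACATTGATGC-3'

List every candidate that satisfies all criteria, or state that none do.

Candidate 3 only.

Candidate 1 (17 nt, A=2 T=5 G=5 C=5): 3' end TCT has 1 G/C, need ≥2 ✗; Tm = 64.9 + 41·(10 − 16.4)/17 = 49.5°C ✓ — fails.
Candidate 2 (20 nt, A=7 T=5 G=5 C=3): 3' end TGA has 1 G/C, need ≥2 ✗; Tm = 64.9 + 41·(8 − 16.4)/20 = 47.7°C ✓ — fails.
Candidate 3 (21 nt, A=3 T=4 G=6 C=8): 3' end TGC has 2 G/C ✓; Tm = 64.9 + 41·(14 − 16.4)/21 = 60.2°C ✓ — passes.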